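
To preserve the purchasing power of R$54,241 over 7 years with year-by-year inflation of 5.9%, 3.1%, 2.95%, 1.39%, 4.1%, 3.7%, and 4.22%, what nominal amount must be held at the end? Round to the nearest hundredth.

R$69,547.95

Cumulative price-level factor: 1.059 × 1.031 × 1.0295 × 1.0139 × 1.041 × 1.037 × 1.0422 ≈ 1.2822026028.
Multiplying R$54,241 by the price-level factor gives the future nominal sum.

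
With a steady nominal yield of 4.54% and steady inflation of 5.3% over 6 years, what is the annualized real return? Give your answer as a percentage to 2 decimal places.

-0.72%

With constant rates the annual real return is the same each year: (1+4.54%)/(1+5.3%) − 1 = -0.00722.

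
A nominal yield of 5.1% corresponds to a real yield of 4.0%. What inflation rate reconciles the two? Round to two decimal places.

From (1+r_nom) = (1+r_real)(1+π), we get 1+π = (1 + 5.1%)/(1 + 4.0%) = 1.051/1.040 ≈ 1.01058.
So π ≈ 1.0577%.

1.06%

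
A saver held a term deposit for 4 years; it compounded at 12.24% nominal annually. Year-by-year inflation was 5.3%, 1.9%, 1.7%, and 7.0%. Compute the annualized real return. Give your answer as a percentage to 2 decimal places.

7.97%

Cumulative inflation factor: 1.053 × 1.019 × 1.017 × 1.070 ≈ 1.16764.
Nominal growth factor: 1.58705. Real growth factor = 1.58705 / 1.16764 ≈ 1.35920.
Annualized: 1.35920^(1/4) − 1 ≈ 0.07974.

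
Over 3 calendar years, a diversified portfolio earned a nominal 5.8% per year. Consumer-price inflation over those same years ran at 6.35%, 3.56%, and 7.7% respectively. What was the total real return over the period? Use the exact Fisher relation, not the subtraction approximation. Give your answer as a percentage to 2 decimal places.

-0.16%

Cumulative inflation factor: 1.0635 × 1.0356 × 1.077 ≈ 1.18617.
Nominal growth factor: 1.18429. Real growth factor = 1.18429 / 1.18617 ≈ 0.99842.
Total real return ≈ -0.1583%.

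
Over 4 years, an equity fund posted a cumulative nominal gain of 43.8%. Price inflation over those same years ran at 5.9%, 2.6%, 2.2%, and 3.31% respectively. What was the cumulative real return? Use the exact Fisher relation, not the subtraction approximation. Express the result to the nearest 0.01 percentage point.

25.35%

Cumulative inflation factor: 1.059 × 1.026 × 1.022 × 1.0331 ≈ 1.14719.
Nominal growth factor: 1.43800. Real growth factor = 1.43800 / 1.14719 ≈ 1.25349.
Total real return ≈ 25.3494%.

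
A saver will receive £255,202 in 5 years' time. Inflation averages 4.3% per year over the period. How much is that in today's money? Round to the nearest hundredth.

Price-level factor over 5 years: (1 + 4.3%)^5 ≈ 1.2343023110.
Purchasing power today: £255,202 divided by that factor.

£206,758.10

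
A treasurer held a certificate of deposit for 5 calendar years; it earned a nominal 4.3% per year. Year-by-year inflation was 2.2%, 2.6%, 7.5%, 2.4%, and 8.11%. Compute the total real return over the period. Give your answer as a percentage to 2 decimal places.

Cumulative inflation factor: 1.022 × 1.026 × 1.075 × 1.024 × 1.0811 ≈ 1.24788.
Nominal growth factor: 1.23430. Real growth factor = 1.23430 / 1.24788 ≈ 0.98912.
Total real return ≈ -1.0880%.

-1.09%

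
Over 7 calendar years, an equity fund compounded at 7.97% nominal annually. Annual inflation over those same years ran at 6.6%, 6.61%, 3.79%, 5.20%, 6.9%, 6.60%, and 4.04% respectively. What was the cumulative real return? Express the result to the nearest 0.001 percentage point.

Cumulative inflation factor: 1.066 × 1.0661 × 1.0379 × 1.0520 × 1.069 × 1.0660 × 1.0404 ≈ 1.47117.
Nominal growth factor: 1.71049. Real growth factor = 1.71049 / 1.47117 ≈ 1.16268.
Total real return ≈ 16.2680%.

16.268%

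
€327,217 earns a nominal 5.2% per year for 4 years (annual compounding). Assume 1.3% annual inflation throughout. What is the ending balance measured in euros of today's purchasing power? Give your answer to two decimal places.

Nominal value at maturity: €327,217 × (1 + 5.2%)^4 ≈ €400,773.33.
Price-level factor over 4 years: (1 + 1.3%)^4 ≈ 1.0530228166.
The maturity value deflated by that factor is the answer in today's purchasing power.

€380,593.21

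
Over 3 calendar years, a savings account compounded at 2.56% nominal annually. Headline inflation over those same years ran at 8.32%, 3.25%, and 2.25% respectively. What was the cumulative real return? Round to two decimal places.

Cumulative inflation factor: 1.0832 × 1.0325 × 1.0225 ≈ 1.14357.
Nominal growth factor: 1.07878. Real growth factor = 1.07878 / 1.14357 ≈ 0.94335.
Total real return ≈ -5.6652%.

-5.67%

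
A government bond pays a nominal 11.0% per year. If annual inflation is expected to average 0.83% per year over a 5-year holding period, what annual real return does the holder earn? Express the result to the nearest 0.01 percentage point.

10.09%

With constant rates the annual real return is the same each year: (1+11.0%)/(1+0.83%) − 1 = 0.10086.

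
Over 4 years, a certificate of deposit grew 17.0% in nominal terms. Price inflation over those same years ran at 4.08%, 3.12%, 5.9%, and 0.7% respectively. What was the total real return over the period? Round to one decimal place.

2.2%

Cumulative inflation factor: 1.0408 × 1.0312 × 1.059 × 1.007 ≈ 1.14455.
Nominal growth factor: 1.17000. Real growth factor = 1.17000 / 1.14455 ≈ 1.02223.
Total real return ≈ 2.2234%.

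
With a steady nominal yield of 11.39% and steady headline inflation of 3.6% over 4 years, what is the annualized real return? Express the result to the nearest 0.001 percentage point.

With constant rates the annual real return is the same each year: (1+11.39%)/(1+3.6%) − 1 = 0.07519.

7.519%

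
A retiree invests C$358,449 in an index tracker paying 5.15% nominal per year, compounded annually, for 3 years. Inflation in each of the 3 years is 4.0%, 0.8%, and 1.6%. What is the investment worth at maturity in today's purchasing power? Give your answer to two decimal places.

C$391,261.96

Nominal value at maturity: C$358,449 × (1 + 5.15%)^3 ≈ C$416,730.42.
Price-level factor over 3 years: 1.040 × 1.008 × 1.016 = 1.06509312.
Dividing the nominal maturity value by the price-level factor gives the value in today's money.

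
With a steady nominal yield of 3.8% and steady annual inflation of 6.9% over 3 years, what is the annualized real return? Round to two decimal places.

-2.90%

With constant rates the annual real return is the same each year: (1+3.8%)/(1+6.9%) − 1 = -0.02900.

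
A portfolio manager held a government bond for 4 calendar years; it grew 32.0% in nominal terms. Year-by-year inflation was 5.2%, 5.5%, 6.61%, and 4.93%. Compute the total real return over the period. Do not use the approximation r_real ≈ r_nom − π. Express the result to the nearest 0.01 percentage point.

Cumulative inflation factor: 1.052 × 1.055 × 1.0661 × 1.0493 ≈ 1.24155.
Nominal growth factor: 1.32000. Real growth factor = 1.32000 / 1.24155 ≈ 1.06318.
Total real return ≈ 6.3183%.

6.32%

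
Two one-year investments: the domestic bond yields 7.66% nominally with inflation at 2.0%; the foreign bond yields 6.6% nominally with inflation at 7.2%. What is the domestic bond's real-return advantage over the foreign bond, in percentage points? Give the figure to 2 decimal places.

6.11

The domestic bond real return: 1.0766/1.020 − 1 = 5.549%.
The foreign bond real return: 1.066/1.072 − 1 = -0.560%.
Difference: 5.549 − (-0.560) = 6.109 pp.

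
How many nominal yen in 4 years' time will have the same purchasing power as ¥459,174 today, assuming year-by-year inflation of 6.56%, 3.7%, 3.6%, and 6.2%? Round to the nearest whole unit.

Cumulative price-level factor: 1.0656 × 1.037 × 1.036 × 1.062 ≈ 1.2157862863.
The nominal amount required is ¥459,174 scaled up by that factor.

¥558,257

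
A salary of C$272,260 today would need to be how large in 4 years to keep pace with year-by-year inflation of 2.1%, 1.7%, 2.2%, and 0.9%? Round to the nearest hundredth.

Cumulative price-level factor: 1.021 × 1.017 × 1.022 × 1.009 ≈ 1.0707516617.
The nominal amount required is C$272,260 scaled up by that factor.

C$291,522.85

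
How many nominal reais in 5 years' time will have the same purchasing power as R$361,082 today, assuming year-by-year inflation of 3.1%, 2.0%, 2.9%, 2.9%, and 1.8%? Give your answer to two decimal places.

Cumulative price-level factor: 1.031 × 1.020 × 1.029 × 1.029 × 1.018 ≈ 1.1335413431.
The nominal amount required is R$361,082 scaled up by that factor.

R$409,301.38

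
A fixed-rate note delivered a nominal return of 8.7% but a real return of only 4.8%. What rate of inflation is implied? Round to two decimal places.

3.72%

From (1+r_nom) = (1+r_real)(1+π), we get 1+π = (1 + 8.7%)/(1 + 4.8%) = 1.087/1.048 ≈ 1.03721.
So π ≈ 3.7214%.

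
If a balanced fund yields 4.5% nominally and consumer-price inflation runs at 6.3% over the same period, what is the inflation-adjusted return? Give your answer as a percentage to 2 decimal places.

Real return via the Fisher equation: (1 + 4.5%)/(1 + 6.3%) − 1 = 1.045/1.063 − 1 ≈ -0.01693.

-1.69%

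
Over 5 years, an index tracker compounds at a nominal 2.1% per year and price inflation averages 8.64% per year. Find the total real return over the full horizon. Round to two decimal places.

The annual real rate is (1+2.1%)/(1+8.64%) − 1 = -6.0199%.
Compounded over 5 years: (1 + -0.060199)^5 − 1 ≈ -0.26687.

-26.69%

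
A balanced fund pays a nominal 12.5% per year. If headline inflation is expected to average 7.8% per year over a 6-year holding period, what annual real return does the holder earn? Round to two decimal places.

4.36%

With constant rates the annual real return is the same each year: (1+12.5%)/(1+7.8%) − 1 = 0.04360.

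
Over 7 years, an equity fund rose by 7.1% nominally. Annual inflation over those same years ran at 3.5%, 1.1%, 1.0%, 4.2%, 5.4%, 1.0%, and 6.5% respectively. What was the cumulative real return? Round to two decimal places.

-14.22%

Cumulative inflation factor: 1.035 × 1.011 × 1.010 × 1.042 × 1.054 × 1.010 × 1.065 ≈ 1.24851.
Nominal growth factor: 1.07100. Real growth factor = 1.07100 / 1.24851 ≈ 0.85782.
Total real return ≈ -14.2178%.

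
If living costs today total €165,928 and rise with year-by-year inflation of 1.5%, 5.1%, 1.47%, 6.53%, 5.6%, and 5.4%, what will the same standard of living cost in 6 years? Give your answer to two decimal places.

Cumulative price-level factor: 1.015 × 1.051 × 1.0147 × 1.0653 × 1.056 × 1.054 ≈ 1.2834615859.
The nominal amount required is €165,928 scaled up by that factor.

€212,962.21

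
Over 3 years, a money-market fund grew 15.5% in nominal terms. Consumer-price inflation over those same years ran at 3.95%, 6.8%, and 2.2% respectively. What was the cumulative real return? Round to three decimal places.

Cumulative inflation factor: 1.0395 × 1.068 × 1.022 ≈ 1.13461.
Nominal growth factor: 1.15500. Real growth factor = 1.15500 / 1.13461 ≈ 1.01797.
Total real return ≈ 1.7971%.

1.797%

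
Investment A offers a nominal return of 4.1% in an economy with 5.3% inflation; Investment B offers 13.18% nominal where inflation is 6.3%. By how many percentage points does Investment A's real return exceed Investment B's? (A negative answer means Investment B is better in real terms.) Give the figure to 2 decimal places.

-7.61

Investment A real return: 1.041/1.053 − 1 = -1.140%.
Investment B real return: 1.1318/1.063 − 1 = 6.472%.
Difference: -1.140 − 6.472 = -7.612 pp.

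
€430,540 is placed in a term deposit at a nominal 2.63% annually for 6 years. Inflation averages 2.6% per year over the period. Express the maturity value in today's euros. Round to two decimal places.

Nominal value at maturity: €430,540 × (1 + 2.63%)^6 ≈ €503,105.98.
Price-level factor over 6 years: (1 + 2.6%)^6 ≈ 1.1664984462.
The maturity value deflated by that factor is the answer in today's purchasing power.

€431,295.89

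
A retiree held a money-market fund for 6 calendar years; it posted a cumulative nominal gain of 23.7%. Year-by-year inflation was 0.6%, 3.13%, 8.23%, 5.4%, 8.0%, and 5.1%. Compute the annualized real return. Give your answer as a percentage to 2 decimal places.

Cumulative inflation factor: 1.006 × 1.0313 × 1.0823 × 1.054 × 1.080 × 1.051 ≈ 1.34338.
Nominal growth factor: 1.23700. Real growth factor = 1.23700 / 1.34338 ≈ 0.92081.
Annualized: 0.92081^(1/6) − 1 ≈ -0.01366.

-1.37%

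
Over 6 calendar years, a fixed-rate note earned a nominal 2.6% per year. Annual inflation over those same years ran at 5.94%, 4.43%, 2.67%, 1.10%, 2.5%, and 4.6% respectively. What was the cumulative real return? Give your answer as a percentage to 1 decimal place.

-5.3%

Cumulative inflation factor: 1.0594 × 1.0443 × 1.0267 × 1.0110 × 1.025 × 1.046 ≈ 1.23122.
Nominal growth factor: 1.16650. Real growth factor = 1.16650 / 1.23122 ≈ 0.94743.
Total real return ≈ -5.2567%.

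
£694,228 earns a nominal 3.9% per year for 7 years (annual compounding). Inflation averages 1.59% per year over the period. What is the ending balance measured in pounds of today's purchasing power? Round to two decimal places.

£812,557.75

Nominal value at maturity: £694,228 × (1 + 3.9%)^7 ≈ £907,425.46.
Price-level factor over 7 years: (1 + 1.59%)^7 ≈ 1.1167519572.
Dividing the nominal maturity value by the price-level factor gives the value in today's money.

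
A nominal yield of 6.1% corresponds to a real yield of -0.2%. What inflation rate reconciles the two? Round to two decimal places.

6.31%

From (1+r_nom) = (1+r_real)(1+π), we get 1+π = (1 + 6.1%)/(1 − 0.2%) = 1.061/0.998 ≈ 1.06313.
So π ≈ 6.3126%.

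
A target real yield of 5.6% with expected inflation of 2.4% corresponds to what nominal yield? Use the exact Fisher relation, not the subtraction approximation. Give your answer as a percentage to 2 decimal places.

8.13%

By the Fisher equation, 1 + r_nom = (1 + 5.6%)(1 + 2.4%) = 1.056 × 1.024 = 1.081344.
So r_nom = 8.1344%.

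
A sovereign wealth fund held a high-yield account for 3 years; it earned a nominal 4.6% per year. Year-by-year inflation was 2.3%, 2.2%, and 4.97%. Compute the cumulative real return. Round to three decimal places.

Cumulative inflation factor: 1.023 × 1.022 × 1.0497 ≈ 1.09747.
Nominal growth factor: 1.14445. Real growth factor = 1.14445 / 1.09747 ≈ 1.04281.
Total real return ≈ 4.2806%.

4.281%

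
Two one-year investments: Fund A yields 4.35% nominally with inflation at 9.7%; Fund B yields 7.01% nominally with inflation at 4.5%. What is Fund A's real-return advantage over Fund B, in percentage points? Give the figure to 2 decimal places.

-7.28

Fund A real return: 1.0435/1.097 − 1 = -4.877%.
Fund B real return: 1.0701/1.045 − 1 = 2.402%.
Difference: -4.877 − 2.402 = -7.279 pp.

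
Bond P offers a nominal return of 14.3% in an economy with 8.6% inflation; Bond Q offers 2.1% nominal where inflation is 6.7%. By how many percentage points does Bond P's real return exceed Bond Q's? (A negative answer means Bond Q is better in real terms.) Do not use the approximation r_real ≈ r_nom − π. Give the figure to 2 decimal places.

Bond P real return: 1.143/1.086 − 1 = 5.249%.
Bond Q real return: 1.021/1.067 − 1 = -4.311%.
Difference: 5.249 − (-4.311) = 9.560 pp.

9.56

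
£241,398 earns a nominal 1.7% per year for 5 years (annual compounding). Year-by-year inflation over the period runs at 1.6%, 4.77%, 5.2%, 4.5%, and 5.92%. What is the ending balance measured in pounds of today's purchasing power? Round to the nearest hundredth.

£211,883.81

Nominal value at maturity: £241,398 × (1 + 1.7%)^5 ≈ £262,626.43.
Price-level factor over 5 years: 1.016 × 1.0477 × 1.052 × 1.045 × 1.0592 ≈ 1.2394832272.
Dividing the nominal maturity value by the price-level factor gives the value in today's money.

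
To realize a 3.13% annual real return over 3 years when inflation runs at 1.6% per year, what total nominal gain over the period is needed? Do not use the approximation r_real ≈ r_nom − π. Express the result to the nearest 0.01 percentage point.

15.04%

Required annual nominal rate: (1+3.13%)(1+1.6%) − 1 = 4.78008%.
Cumulative over 3 years: (1 + 0.0478008)^3 − 1 ≈ 0.15037.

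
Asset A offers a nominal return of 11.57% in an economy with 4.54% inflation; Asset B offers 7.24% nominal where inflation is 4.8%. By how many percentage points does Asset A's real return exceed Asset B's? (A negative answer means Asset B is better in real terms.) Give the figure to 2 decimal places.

Asset A real return: 1.1157/1.0454 − 1 = 6.725%.
Asset B real return: 1.0724/1.048 − 1 = 2.328%.
Difference: 6.725 − 2.328 = 4.397 pp.

4.40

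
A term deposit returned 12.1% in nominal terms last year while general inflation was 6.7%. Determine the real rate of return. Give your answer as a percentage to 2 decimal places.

Real return via the Fisher equation: (1 + 12.1%)/(1 + 6.7%) − 1 = 1.121/1.067 − 1 ≈ 0.05061.

5.06%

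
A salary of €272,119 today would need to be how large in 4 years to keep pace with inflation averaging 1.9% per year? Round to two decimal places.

Cumulative price-level factor: (1+1.9%)^4 ≈ 1.0781935663.
Multiplying €272,119 by the price-level factor gives the future nominal sum.

€293,396.96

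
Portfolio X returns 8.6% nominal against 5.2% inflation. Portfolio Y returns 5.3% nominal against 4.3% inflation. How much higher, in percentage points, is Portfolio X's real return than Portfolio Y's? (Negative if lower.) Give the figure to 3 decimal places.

2.273

Portfolio X real return: 1.086/1.052 − 1 = 3.2319%.
Portfolio Y real return: 1.053/1.043 − 1 = 0.9588%.
Difference: 3.2319 − 0.9588 = 2.2731 pp.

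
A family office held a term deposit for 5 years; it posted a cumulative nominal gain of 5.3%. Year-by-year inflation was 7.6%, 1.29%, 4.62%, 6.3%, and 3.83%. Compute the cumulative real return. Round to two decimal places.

Cumulative inflation factor: 1.076 × 1.0129 × 1.0462 × 1.063 × 1.0383 ≈ 1.25849.
Nominal growth factor: 1.05300. Real growth factor = 1.05300 / 1.25849 ≈ 0.83672.
Total real return ≈ -16.3283%.

-16.33%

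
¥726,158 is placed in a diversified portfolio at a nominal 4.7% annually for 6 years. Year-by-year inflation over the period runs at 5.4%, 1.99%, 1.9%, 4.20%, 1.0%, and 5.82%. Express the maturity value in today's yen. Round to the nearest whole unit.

Nominal value at maturity: ¥726,158 × (1 + 4.7%)^6 ≈ ¥956,558.
Price-level factor over 6 years: 1.054 × 1.0199 × 1.019 × 1.0420 × 1.010 × 1.0582 ≈ 1.2199140596.
Dividing the nominal maturity value by the price-level factor gives the value in today's money.

¥784,119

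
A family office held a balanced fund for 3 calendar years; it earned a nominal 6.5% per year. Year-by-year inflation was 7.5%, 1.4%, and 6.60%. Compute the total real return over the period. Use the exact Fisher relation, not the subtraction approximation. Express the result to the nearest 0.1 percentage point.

Cumulative inflation factor: 1.075 × 1.014 × 1.0660 ≈ 1.16199.
Nominal growth factor: 1.20795. Real growth factor = 1.20795 / 1.16199 ≈ 1.03955.
Total real return ≈ 3.9550%.

4.0%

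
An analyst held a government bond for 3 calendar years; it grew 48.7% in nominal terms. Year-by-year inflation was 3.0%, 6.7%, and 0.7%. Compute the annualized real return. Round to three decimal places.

Cumulative inflation factor: 1.030 × 1.067 × 1.007 ≈ 1.10670.
Nominal growth factor: 1.48700. Real growth factor = 1.48700 / 1.10670 ≈ 1.34363.
Annualized: 1.34363^(1/3) − 1 ≈ 0.10347.

10.347%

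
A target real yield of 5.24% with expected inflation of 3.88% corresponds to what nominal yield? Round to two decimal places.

By the Fisher equation, 1 + r_nom = (1 + 5.24%)(1 + 3.88%) = 1.0524 × 1.0388 = 1.09323312.
So r_nom = 9.323312%.

9.32%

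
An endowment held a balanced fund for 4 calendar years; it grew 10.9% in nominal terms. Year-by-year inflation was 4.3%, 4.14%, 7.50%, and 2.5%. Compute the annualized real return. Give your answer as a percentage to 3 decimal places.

-1.888%

Cumulative inflation factor: 1.043 × 1.0414 × 1.0750 × 1.025 ≈ 1.19683.
Nominal growth factor: 1.10900. Real growth factor = 1.10900 / 1.19683 ≈ 0.92661.
Annualized: 0.92661^(1/4) − 1 ≈ -0.01888.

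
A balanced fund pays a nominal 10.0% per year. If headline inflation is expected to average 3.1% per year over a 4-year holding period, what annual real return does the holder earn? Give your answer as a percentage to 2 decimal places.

With constant rates the annual real return is the same each year: (1+10.0%)/(1+3.1%) − 1 = 0.06693.

6.69%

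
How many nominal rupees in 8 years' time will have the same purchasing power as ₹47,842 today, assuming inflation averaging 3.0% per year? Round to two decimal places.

Cumulative price-level factor: (1+3.0%)^8 ≈ 1.2667700814.
The nominal amount required is ₹47,842 scaled up by that factor.

₹60,604.81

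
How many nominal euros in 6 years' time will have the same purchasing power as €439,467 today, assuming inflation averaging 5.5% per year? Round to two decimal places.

Cumulative price-level factor: (1+5.5%)^6 ≈ 1.3788428068.
The nominal amount required is €439,467 scaled up by that factor.

€605,955.91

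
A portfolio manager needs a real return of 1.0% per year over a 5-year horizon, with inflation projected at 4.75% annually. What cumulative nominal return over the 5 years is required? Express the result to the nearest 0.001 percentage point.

32.549%

Required annual nominal rate: (1+1.0%)(1+4.75%) − 1 = 5.7975%.
Cumulative over 5 years: (1 + 0.057975)^5 − 1 ≈ 0.32549.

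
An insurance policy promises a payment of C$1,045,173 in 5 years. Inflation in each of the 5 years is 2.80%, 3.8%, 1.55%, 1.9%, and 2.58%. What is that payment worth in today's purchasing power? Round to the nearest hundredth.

C$922,743.31

Price-level factor over 5 years: 1.0280 × 1.038 × 1.0155 × 1.019 × 1.0258 ≈ 1.1326801109.
Purchasing power today: C$1,045,173 divided by that factor.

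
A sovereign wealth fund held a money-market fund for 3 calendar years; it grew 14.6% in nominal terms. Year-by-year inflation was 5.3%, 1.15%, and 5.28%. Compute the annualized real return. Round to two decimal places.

Cumulative inflation factor: 1.053 × 1.0115 × 1.0528 ≈ 1.12135.
Nominal growth factor: 1.14600. Real growth factor = 1.14600 / 1.12135 ≈ 1.02198.
Annualized: 1.02198^(1/3) − 1 ≈ 0.00728.

0.73%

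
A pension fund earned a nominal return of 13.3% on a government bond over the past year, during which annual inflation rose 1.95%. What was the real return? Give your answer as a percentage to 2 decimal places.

11.13%

Real return via the Fisher equation: (1 + 13.3%)/(1 + 1.95%) − 1 = 1.133/1.0195 − 1 ≈ 0.11133.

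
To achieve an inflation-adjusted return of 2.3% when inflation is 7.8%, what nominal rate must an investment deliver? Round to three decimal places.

10.279%

By the Fisher equation, 1 + r_nom = (1 + 2.3%)(1 + 7.8%) = 1.023 × 1.078 = 1.102794.
So r_nom = 10.2794%.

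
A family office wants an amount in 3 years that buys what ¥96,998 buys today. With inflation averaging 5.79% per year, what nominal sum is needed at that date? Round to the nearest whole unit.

Cumulative price-level factor: (1+5.79%)^3 ≈ 1.1839513345.
Multiplying ¥96,998 by the price-level factor gives the future nominal sum.

¥114,841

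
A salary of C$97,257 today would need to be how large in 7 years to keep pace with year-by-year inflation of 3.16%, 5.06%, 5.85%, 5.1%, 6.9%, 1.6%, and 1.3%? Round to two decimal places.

C$129,016.14

Cumulative price-level factor: 1.0316 × 1.0506 × 1.0585 × 1.051 × 1.069 × 1.016 × 1.013 ≈ 1.3265486037.
Multiplying C$97,257 by the price-level factor gives the future nominal sum.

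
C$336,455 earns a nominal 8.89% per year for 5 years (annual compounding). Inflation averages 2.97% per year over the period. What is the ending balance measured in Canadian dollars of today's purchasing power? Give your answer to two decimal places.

Nominal value at maturity: C$336,455 × (1 + 8.89%)^5 ≈ C$515,070.85.
Price-level factor over 5 years: (1 + 2.97%)^5 ≈ 1.1575867943.
Dividing the nominal maturity value by the price-level factor gives the value in today's money.

C$444,952.25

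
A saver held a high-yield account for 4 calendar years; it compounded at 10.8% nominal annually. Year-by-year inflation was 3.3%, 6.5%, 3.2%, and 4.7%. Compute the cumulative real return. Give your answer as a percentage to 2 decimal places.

26.79%

Cumulative inflation factor: 1.033 × 1.065 × 1.032 × 1.047 ≈ 1.18871.
Nominal growth factor: 1.50716. Real growth factor = 1.50716 / 1.18871 ≈ 1.26789.
Total real return ≈ 26.7893%.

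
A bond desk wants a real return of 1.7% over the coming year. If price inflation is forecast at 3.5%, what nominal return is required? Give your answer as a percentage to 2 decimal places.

5.26%

By the Fisher equation, 1 + r_nom = (1 + 1.7%)(1 + 3.5%) = 1.017 × 1.035 = 1.052595.
So r_nom = 5.2595%.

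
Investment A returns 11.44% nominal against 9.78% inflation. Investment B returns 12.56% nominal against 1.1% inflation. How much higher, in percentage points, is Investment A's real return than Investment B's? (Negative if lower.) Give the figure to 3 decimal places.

-9.823

Investment A real return: 1.1144/1.0978 − 1 = 1.5121%.
Investment B real return: 1.1256/1.011 − 1 = 11.3353%.
Difference: 1.5121 − 11.3353 = -9.8232 pp.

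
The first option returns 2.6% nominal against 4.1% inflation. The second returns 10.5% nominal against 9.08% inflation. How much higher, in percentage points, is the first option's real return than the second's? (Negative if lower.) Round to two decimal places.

The first option real return: 1.026/1.041 − 1 = -1.441%.
The second real return: 1.105/1.0908 − 1 = 1.302%.
Difference: -1.441 − 1.302 = -2.743 pp.

-2.74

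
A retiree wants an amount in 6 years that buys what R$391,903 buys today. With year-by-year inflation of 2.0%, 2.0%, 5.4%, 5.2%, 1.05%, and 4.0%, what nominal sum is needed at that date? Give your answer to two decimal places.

Cumulative price-level factor: 1.020 × 1.020 × 1.054 × 1.052 × 1.0105 × 1.040 ≈ 1.2123453509.
Multiplying R$391,903 by the price-level factor gives the future nominal sum.

R$475,121.78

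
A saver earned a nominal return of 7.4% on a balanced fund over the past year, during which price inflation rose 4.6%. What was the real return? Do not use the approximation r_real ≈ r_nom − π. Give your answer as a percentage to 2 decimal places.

2.68%

Real return via the Fisher equation: (1 + 7.4%)/(1 + 4.6%) − 1 = 1.074/1.046 − 1 ≈ 0.02677.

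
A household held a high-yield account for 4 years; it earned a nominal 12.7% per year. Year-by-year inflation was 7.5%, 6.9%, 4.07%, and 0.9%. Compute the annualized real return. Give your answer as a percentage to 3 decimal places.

Cumulative inflation factor: 1.075 × 1.069 × 1.0407 × 1.009 ≈ 1.20671.
Nominal growth factor: 1.61323. Real growth factor = 1.61323 / 1.20671 ≈ 1.33688.
Annualized: 1.33688^(1/4) − 1 ≈ 0.07528.

7.528%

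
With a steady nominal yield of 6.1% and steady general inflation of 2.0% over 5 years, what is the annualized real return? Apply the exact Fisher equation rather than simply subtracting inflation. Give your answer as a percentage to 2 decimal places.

4.02%

With constant rates the annual real return is the same each year: (1+6.1%)/(1+2.0%) − 1 = 0.04020.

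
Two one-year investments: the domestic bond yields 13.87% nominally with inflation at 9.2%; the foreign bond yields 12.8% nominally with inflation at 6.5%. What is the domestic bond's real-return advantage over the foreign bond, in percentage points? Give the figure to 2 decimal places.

The domestic bond real return: 1.1387/1.092 − 1 = 4.277%.
The foreign bond real return: 1.128/1.065 − 1 = 5.915%.
Difference: 4.277 − 5.915 = -1.638 pp.

-1.64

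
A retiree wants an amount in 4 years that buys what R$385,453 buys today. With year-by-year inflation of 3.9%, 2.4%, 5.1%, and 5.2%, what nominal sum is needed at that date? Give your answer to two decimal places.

R$453,424.93

Cumulative price-level factor: 1.039 × 1.024 × 1.051 × 1.052 ≈ 1.1763429663.
The nominal amount required is R$385,453 scaled up by that factor.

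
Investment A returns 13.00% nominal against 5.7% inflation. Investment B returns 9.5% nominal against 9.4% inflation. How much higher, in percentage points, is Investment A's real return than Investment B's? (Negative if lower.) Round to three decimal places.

Investment A real return: 1.1300/1.057 − 1 = 6.9063%.
Investment B real return: 1.095/1.094 − 1 = 0.0914%.
Difference: 6.9063 − 0.0914 = 6.8149 pp.

6.815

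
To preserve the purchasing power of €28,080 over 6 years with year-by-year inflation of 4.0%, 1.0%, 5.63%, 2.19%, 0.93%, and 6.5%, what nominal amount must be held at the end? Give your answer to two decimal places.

€34,222.94

Cumulative price-level factor: 1.040 × 1.010 × 1.0563 × 1.0219 × 1.0093 × 1.065 ≈ 1.2187658397.
Multiplying €28,080 by the price-level factor gives the future nominal sum.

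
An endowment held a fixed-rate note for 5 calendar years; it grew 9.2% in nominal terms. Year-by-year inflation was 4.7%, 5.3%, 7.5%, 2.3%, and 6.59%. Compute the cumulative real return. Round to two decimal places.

-15.50%

Cumulative inflation factor: 1.047 × 1.053 × 1.075 × 1.023 × 1.0659 ≈ 1.29234.
Nominal growth factor: 1.09200. Real growth factor = 1.09200 / 1.29234 ≈ 0.84498.
Total real return ≈ -15.5019%.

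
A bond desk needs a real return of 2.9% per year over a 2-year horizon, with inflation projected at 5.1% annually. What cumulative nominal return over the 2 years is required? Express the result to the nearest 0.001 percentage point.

16.960%

Required annual nominal rate: (1+2.9%)(1+5.1%) − 1 = 8.1479%.
Cumulative over 2 years: (1 + 0.081479)^2 − 1 ≈ 0.16960.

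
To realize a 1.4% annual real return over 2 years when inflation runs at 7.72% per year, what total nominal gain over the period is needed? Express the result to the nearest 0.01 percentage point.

Required annual nominal rate: (1+1.4%)(1+7.72%) − 1 = 9.22808%.
Cumulative over 2 years: (1 + 0.0922808)^2 − 1 ≈ 0.19308.

19.31%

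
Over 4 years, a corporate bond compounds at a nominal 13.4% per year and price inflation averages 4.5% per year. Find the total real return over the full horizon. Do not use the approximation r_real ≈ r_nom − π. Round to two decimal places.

38.67%

The annual real rate is (1+13.4%)/(1+4.5%) − 1 = 8.5167%.
Compounded over 4 years: (1 + 0.085167)^4 − 1 ≈ 0.38671.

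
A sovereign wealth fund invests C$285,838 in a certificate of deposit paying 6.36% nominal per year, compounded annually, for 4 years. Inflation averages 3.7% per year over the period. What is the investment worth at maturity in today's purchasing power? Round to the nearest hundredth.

Nominal value at maturity: C$285,838 × (1 + 6.36%)^4 ≈ C$365,791.22.
Price-level factor over 4 years: (1 + 3.7%)^4 ≈ 1.1564184862.
Dividing the nominal maturity value by the price-level factor gives the value in today's money.

C$316,313.88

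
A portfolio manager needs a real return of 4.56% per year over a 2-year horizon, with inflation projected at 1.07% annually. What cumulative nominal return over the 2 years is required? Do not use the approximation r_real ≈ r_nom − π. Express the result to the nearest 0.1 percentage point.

Required annual nominal rate: (1+4.56%)(1+1.07%) − 1 = 5.678792%.
Cumulative over 2 years: (1 + 0.05678792)^2 − 1 ≈ 0.11680.

11.7%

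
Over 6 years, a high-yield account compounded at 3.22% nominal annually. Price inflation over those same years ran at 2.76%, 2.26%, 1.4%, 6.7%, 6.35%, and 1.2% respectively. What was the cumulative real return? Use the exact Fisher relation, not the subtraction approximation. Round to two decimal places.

Cumulative inflation factor: 1.0276 × 1.0226 × 1.014 × 1.067 × 1.0635 × 1.012 ≈ 1.22363.
Nominal growth factor: 1.20944. Real growth factor = 1.20944 / 1.22363 ≈ 0.98840.
Total real return ≈ -1.1600%.

-1.16%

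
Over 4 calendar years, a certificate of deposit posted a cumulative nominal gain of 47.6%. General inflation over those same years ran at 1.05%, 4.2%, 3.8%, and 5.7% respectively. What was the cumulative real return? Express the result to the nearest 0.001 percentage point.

27.764%

Cumulative inflation factor: 1.0105 × 1.042 × 1.038 × 1.057 ≈ 1.15525.
Nominal growth factor: 1.47600. Real growth factor = 1.47600 / 1.15525 ≈ 1.27764.
Total real return ≈ 27.7644%.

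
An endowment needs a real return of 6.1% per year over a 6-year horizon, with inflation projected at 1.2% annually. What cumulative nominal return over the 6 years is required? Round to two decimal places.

Required annual nominal rate: (1+6.1%)(1+1.2%) − 1 = 7.3732%.
Cumulative over 6 years: (1 + 0.073732)^6 − 1 ≈ 0.53241.

53.24%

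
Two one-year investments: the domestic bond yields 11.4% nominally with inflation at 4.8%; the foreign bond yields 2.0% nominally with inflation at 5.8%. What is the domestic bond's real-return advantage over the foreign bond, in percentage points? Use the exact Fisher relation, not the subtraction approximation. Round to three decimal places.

9.889

The domestic bond real return: 1.114/1.048 − 1 = 6.2977%.
The foreign bond real return: 1.020/1.058 − 1 = -3.5917%.
Difference: 6.2977 − (-3.5917) = 9.8894 pp.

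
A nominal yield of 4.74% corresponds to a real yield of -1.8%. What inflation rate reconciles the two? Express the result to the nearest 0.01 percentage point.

From (1+r_nom) = (1+r_real)(1+π), we get 1+π = (1 + 4.74%)/(1 − 1.8%) = 1.0474/0.982 ≈ 1.06660.
So π ≈ 6.6599%.

6.66%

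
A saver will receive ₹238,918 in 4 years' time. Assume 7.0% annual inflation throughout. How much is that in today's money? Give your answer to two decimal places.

₹182,269.40

Price-level factor over 4 years: (1 + 7.0%)^4 = 1.31079601.
Purchasing power today: ₹238,918 divided by that factor.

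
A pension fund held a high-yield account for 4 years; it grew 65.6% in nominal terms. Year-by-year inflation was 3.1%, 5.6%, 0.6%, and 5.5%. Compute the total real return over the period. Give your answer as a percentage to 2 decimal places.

43.31%

Cumulative inflation factor: 1.031 × 1.056 × 1.006 × 1.055 ≈ 1.15551.
Nominal growth factor: 1.65600. Real growth factor = 1.65600 / 1.15551 ≈ 1.43314.
Total real return ≈ 43.3136%.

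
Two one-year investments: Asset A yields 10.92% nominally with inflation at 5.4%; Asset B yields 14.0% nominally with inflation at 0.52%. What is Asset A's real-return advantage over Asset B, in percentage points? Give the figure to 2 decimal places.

Asset A real return: 1.1092/1.054 − 1 = 5.237%.
Asset B real return: 1.140/1.0052 − 1 = 13.410%.
Difference: 5.237 − 13.410 = -8.173 pp.

-8.17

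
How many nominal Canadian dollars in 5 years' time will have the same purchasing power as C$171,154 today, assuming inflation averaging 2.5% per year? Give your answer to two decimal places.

Cumulative price-level factor: (1+2.5%)^5 ≈ 1.1314082129.
Multiplying C$171,154 by the price-level factor gives the future nominal sum.

C$193,645.04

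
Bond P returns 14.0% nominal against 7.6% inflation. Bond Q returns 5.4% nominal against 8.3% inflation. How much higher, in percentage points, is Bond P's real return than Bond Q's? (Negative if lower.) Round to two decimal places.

8.63

Bond P real return: 1.140/1.076 − 1 = 5.948%.
Bond Q real return: 1.054/1.083 − 1 = -2.678%.
Difference: 5.948 − (-2.678) = 8.626 pp.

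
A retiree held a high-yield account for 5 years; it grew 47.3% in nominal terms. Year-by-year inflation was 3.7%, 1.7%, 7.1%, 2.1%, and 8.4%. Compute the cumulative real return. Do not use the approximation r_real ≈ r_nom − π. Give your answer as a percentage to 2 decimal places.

17.83%

Cumulative inflation factor: 1.037 × 1.017 × 1.071 × 1.021 × 1.084 ≈ 1.25010.
Nominal growth factor: 1.47300. Real growth factor = 1.47300 / 1.25010 ≈ 1.17831.
Total real return ≈ 17.8307%.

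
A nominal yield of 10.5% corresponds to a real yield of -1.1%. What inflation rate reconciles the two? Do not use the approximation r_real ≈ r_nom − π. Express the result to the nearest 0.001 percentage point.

From (1+r_nom) = (1+r_real)(1+π), we get 1+π = (1 + 10.5%)/(1 − 1.1%) = 1.105/0.989 ≈ 1.11729.
So π ≈ 11.7290%.

11.729%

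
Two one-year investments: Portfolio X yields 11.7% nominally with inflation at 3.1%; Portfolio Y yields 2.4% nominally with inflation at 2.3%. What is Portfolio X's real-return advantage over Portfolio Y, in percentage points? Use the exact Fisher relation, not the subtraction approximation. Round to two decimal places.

Portfolio X real return: 1.117/1.031 − 1 = 8.341%.
Portfolio Y real return: 1.024/1.023 − 1 = 0.098%.
Difference: 8.341 − 0.098 = 8.243 pp.

8.24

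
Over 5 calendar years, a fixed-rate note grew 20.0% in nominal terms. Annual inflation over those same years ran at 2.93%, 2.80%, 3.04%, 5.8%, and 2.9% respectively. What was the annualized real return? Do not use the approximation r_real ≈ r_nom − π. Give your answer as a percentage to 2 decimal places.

Cumulative inflation factor: 1.0293 × 1.0280 × 1.0304 × 1.058 × 1.029 ≈ 1.18698.
Nominal growth factor: 1.20000. Real growth factor = 1.20000 / 1.18698 ≈ 1.01097.
Annualized: 1.01097^(1/5) − 1 ≈ 0.00218.

0.22%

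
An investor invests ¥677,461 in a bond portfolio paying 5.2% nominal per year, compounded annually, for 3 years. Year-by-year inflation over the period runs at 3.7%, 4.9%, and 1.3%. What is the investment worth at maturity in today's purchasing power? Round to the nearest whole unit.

Nominal value at maturity: ¥677,461 × (1 + 5.2%)^3 ≈ ¥788,736.
Price-level factor over 3 years: 1.037 × 1.049 × 1.013 = 1.101954569.
The maturity value deflated by that factor is the answer in today's purchasing power.

¥715,761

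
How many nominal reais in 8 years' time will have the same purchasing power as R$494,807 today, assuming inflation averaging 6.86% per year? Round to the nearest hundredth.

R$841,312.21

Cumulative price-level factor: (1+6.86%)^8 ≈ 1.7002835722.
The nominal amount required is R$494,807 scaled up by that factor.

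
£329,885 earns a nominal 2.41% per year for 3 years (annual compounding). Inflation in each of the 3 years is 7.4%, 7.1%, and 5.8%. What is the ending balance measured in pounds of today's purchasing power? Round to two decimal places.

Nominal value at maturity: £329,885 × (1 + 2.41%)^3 ≈ £354,315.10.
Price-level factor over 3 years: 1.074 × 1.071 × 1.058 = 1.216968732.
Dividing the nominal maturity value by the price-level factor gives the value in today's money.

£291,145.61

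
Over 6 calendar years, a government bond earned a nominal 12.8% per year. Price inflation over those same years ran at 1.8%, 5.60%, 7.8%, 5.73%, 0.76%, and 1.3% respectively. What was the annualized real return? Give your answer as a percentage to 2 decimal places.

8.67%

Cumulative inflation factor: 1.018 × 1.0560 × 1.078 × 1.0573 × 1.0076 × 1.013 ≈ 1.25062.
Nominal growth factor: 2.05994. Real growth factor = 2.05994 / 1.25062 ≈ 1.64713.
Annualized: 1.64713^(1/6) − 1 ≈ 0.08673.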